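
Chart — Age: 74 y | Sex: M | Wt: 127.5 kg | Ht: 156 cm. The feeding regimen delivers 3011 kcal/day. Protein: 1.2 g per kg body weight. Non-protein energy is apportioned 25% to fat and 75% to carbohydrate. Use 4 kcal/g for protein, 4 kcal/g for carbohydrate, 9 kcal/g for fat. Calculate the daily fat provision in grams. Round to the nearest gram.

67 g/day

Protein = 1.2 × 127.5 = 153 g → 153 × 4 = 612 kcal.
Non-protein calories = 3011 − 612 = 2399 kcal.
Fat: 25% × 2399 = 599.75 kcal; carbohydrate: 1799.25 kcal.
Fat: 599.75 kcal ÷ 9 kcal/g = 66.6389 g.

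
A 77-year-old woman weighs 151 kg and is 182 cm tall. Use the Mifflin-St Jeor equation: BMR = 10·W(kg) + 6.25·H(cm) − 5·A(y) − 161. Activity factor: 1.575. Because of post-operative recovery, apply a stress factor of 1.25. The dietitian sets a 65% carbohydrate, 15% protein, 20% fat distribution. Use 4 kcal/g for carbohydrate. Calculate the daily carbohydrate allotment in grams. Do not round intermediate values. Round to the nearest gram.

672 g/day

Mifflin-St Jeor (female): BMR = 10(151) + 6.25(182) − 5(77) − 161 = 1510 + 1137.5 − 385 − 161 = 2101.5 kcal/day.
TEE = 2101.5 × 1.575 = 3309.8625 kcal/day.
With stress factor 1.25: 3309.8625 × 1.25 = 4137.3281 kcal/day.
Carbohydrate energy = 65% × 4137.3281 = 2689.2633 kcal.
Carbohydrate = 2689.2633 ÷ 4 kcal/g = 672.3158 g.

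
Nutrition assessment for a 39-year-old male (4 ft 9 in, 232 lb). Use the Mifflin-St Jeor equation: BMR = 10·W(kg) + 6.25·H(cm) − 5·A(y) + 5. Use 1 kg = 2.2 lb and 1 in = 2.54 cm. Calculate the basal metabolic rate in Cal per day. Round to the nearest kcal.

1769 Cal per day

Convert to metric: weight = 232 ÷ 2.2 = 105.4545 kg; height = (4×12 + 9) × 2.54 = 57 × 2.54 = 144.78 cm.
Mifflin-St Jeor (male): BMR = 10(105.4545) + 6.25(144.78) − 5(39) + 5 = 1054.5455 + 904.875 − 195 + 5 = 1769.4205 kcal/day.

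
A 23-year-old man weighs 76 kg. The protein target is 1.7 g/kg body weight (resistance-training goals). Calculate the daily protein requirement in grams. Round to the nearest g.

129 g/day

Protein = 1.7 g/kg × 76 kg = 129.2 g/day.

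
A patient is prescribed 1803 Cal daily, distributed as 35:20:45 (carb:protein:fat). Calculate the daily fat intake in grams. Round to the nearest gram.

90 g/day

Fat energy = 45% × 1803 = 811.35 kcal.
At 9 kcal/g: 811.35 ÷ 9 = 90.15 g.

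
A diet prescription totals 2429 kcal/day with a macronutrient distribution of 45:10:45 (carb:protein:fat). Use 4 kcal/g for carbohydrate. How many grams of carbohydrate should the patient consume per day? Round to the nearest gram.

273 g/day

Carbohydrate energy = 45% × 2429 = 1093.05 kcal.
At 4 kcal/g: 1093.05 ÷ 4 = 273.2625 g.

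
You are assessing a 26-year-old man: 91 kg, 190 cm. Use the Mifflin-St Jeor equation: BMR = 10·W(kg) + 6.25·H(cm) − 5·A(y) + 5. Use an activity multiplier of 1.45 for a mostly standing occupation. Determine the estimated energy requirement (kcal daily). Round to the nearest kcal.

2860 kcal daily

Mifflin-St Jeor (male): BMR = 10(91) + 6.25(190) − 5(26) + 5 = 910 + 1187.5 − 130 + 5 = 1972.5 kcal/day.
TEE = BMR × activity factor = 1972.5 × 1.45 = 2860.125 kcal/day.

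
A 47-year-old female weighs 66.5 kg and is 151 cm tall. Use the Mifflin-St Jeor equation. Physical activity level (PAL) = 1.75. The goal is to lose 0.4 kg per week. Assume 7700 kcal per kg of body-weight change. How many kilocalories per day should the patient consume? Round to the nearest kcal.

1682 kilocalories per day

Mifflin-St Jeor (female): BMR = 10(66.5) + 6.25(151) − 5(47) − 161 = 665 + 943.75 − 235 − 161 = 1212.75 kcal/day.
TEE = 1212.75 × 1.75 = 2122.3125 kcal/day.
Required daily deficit = 0.4 × 7700 ÷ 7 = 440 kcal/day.
Target intake = 2122.3125 − 440 = 1682.3125 kcal/day.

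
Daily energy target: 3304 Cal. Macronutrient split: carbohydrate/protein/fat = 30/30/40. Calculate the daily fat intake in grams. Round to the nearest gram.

Fat energy = 40% × 3304 = 1321.6 kcal.
At 9 kcal/g: 1321.6 ÷ 9 = 146.8444 g.

147 g/day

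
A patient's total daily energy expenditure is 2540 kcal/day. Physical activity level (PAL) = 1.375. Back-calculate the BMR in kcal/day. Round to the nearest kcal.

1847 kcal/day

BMR = TEE ÷ activity factor = 2540 ÷ 1.375 = 1847.2727 kcal/day.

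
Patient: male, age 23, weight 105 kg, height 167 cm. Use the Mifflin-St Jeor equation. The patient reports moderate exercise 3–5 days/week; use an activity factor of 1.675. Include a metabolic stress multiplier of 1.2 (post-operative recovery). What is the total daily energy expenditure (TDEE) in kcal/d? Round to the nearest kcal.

3987 kcal/d

Mifflin-St Jeor (male): BMR = 10(105) + 6.25(167) − 5(23) + 5 = 1050 + 1043.75 − 115 + 5 = 1983.75 kcal/day.
TEE = BMR × activity factor = 1983.75 × 1.675 = 3322.7813 kcal/day.
Apply stress factor: 3322.7813 × 1.2 = 3987.3375 kcal/day.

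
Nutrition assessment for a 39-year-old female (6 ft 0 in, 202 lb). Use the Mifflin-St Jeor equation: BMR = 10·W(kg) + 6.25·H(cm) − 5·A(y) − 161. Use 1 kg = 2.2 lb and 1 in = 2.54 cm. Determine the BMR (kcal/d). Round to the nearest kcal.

1705 kcal/d

Convert to metric: weight = 202 ÷ 2.2 = 91.8182 kg; height = (6×12 + 0) × 2.54 = 72 × 2.54 = 182.88 cm.
Mifflin-St Jeor (female): BMR = 10(91.8182) + 6.25(182.88) − 5(39) − 161 = 918.1818 + 1143 − 195 − 161 = 1705.1818 kcal/day.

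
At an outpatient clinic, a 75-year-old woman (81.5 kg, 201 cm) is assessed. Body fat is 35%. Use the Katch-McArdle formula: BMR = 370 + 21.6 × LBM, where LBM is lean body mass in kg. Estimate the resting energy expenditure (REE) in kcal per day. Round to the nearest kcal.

LBM = 81.5 × (1 − 0.35) = 52.975 kg. Katch-McArdle: BMR = 370 + 21.6 × 52.975 = 1514.26 kcal/day.

1514 kcal per day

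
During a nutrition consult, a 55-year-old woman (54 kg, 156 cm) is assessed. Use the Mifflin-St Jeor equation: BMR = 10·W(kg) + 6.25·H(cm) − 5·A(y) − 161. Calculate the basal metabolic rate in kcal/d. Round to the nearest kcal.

1079 kcal/d

Mifflin-St Jeor (female): BMR = 10(54) + 6.25(156) − 5(55) − 161 = 540 + 975 − 275 − 161 = 1079 kcal/day.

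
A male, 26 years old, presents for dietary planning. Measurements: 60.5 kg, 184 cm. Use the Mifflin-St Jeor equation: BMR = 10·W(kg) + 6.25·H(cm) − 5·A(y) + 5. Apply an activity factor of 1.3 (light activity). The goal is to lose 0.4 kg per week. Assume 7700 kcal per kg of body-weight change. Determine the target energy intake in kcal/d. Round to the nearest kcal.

Mifflin-St Jeor (male): BMR = 10(60.5) + 6.25(184) − 5(26) + 5 = 605 + 1150 − 130 + 5 = 1630 kcal/day.
TEE = 1630 × 1.3 = 2119 kcal/day.
Required daily deficit = 0.4 × 7700 ÷ 7 = 440 kcal/day.
Target intake = 2119 − 440 = 1679 kcal/day.

1679 kcal/d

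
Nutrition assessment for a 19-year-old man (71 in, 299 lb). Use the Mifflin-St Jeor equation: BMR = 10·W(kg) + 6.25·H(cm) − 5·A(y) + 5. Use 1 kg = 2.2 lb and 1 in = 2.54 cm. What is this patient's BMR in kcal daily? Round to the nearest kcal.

Convert to metric: weight = 299 ÷ 2.2 = 135.9091 kg; height = 71 × 2.54 = 180.34 cm.
Mifflin-St Jeor (male): BMR = 10(135.9091) + 6.25(180.34) − 5(19) + 5 = 1359.0909 + 1127.125 − 95 + 5 = 2396.2159 kcal/day.

2396 kcal daily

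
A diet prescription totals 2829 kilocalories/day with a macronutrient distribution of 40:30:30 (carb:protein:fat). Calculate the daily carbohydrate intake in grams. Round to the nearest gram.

Carbohydrate energy = 40% × 2829 = 1131.6 kcal.
At 4 kcal/g: 1131.6 ÷ 4 = 282.9 g.

283 g/day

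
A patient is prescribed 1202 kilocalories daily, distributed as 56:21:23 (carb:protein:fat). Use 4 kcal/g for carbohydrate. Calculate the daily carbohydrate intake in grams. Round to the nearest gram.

Carbohydrate energy = 56% × 1202 = 673.12 kcal.
At 4 kcal/g: 673.12 ÷ 4 = 168.28 g.

168 g/day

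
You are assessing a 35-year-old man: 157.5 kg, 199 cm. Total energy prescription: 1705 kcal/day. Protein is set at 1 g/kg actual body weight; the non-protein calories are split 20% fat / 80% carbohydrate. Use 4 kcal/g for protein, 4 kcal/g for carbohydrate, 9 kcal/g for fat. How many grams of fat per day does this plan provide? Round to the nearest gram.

Protein = 1 × 157.5 = 157.5 g → 157.5 × 4 = 630 kcal.
Non-protein calories = 1705 − 630 = 1075 kcal.
Fat: 20% × 1075 = 215 kcal; carbohydrate: 860 kcal.
Fat: 215 kcal ÷ 9 kcal/g = 23.8889 g.

24 g/day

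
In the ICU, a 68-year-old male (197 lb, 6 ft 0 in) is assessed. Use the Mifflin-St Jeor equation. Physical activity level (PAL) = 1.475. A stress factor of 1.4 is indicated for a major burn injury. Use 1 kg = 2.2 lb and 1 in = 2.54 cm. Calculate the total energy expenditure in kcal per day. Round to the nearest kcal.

Convert to metric: weight = 197 ÷ 2.2 = 89.5455 kg; height = (6×12 + 0) × 2.54 = 72 × 2.54 = 182.88 cm.
Mifflin-St Jeor (male): BMR = 10(89.5455) + 6.25(182.88) − 5(68) + 5 = 895.4545 + 1143 − 340 + 5 = 1703.4545 kcal/day.
TEE = BMR × activity factor = 1703.4545 × 1.475 = 2512.5955 kcal/day.
Apply stress factor: 2512.5955 × 1.4 = 3517.6336 kcal/day.

3518 kcal per day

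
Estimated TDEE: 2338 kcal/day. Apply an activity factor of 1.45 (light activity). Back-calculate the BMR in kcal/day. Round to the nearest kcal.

1612 kcal/day

BMR = TEE ÷ activity factor = 2338 ÷ 1.45 = 1612.4138 kcal/day.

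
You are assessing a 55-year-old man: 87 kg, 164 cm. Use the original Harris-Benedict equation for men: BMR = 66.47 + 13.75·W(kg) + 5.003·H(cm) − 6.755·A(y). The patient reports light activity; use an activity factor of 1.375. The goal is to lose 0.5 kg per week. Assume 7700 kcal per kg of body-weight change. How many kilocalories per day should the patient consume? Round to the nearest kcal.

1804 kilocalories per day

Harris-Benedict: BMR = 66.47 + 13.75(87) + 5.003(164) − 6.755(55) = 1711.687 kcal/day.
TEE = 1711.687 × 1.375 = 2353.5696 kcal/day.
Required daily deficit = 0.5 × 7700 ÷ 7 = 550 kcal/day.
Target intake = 2353.5696 − 550 = 1803.5696 kcal/day.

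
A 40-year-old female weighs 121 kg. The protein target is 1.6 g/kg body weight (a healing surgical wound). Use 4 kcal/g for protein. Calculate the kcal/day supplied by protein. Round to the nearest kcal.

Protein = 1.6 g/kg × 121 kg = 193.6 g/day.
Protein energy = 193.6 g × 4 kcal/g = 774.4 kcal/day.

774 kcal/day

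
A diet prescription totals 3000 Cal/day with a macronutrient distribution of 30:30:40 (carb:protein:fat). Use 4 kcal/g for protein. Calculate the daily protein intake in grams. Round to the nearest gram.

225 g/day

Protein energy = 30% × 3000 = 900 kcal.
At 4 kcal/g: 900 ÷ 4 = 225 g.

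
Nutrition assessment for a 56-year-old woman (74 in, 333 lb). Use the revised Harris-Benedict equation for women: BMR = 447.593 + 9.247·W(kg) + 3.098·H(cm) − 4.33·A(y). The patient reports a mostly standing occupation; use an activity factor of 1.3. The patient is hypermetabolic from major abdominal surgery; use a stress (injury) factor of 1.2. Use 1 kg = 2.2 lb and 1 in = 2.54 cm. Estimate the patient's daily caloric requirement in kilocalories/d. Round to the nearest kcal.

3412 kilocalories/d

Convert to metric: weight = 333 ÷ 2.2 = 151.3636 kg; height = 74 × 2.54 = 187.96 cm.
Harris-Benedict: BMR = 447.593 + 9.247(151.3636) + 3.098(187.96) − 4.33(56) = 2187.0726 kcal/day.
TEE = BMR × activity factor = 2187.0726 × 1.3 = 2843.1944 kcal/day.
Apply stress factor: 2843.1944 × 1.2 = 3411.8333 kcal/day.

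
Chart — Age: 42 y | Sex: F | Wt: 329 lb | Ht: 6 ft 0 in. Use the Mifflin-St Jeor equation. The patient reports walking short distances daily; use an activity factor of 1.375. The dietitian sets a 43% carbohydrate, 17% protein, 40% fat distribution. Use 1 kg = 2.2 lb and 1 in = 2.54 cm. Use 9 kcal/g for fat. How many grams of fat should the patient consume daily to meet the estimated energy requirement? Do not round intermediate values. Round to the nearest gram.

Convert to metric: weight = 329 ÷ 2.2 = 149.5455 kg; height = (6×12 + 0) × 2.54 = 72 × 2.54 = 182.88 cm.
Mifflin-St Jeor (female): BMR = 10(149.5455) + 6.25(182.88) − 5(42) − 161 = 1495.4545 + 1143 − 210 − 161 = 2267.4545 kcal/day.
TEE = 2267.4545 × 1.375 = 3117.75 kcal/day.
Fat energy = 40% × 3117.75 = 1247.1 kcal.
Fat = 1247.1 ÷ 9 kcal/g = 138.5667 g.

139 g/day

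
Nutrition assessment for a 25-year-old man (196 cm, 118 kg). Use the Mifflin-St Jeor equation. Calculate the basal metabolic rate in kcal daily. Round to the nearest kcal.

Mifflin-St Jeor (male): BMR = 10(118) + 6.25(196) − 5(25) + 5 = 1180 + 1225 − 125 + 5 = 2285 kcal/day.

2285 kcal daily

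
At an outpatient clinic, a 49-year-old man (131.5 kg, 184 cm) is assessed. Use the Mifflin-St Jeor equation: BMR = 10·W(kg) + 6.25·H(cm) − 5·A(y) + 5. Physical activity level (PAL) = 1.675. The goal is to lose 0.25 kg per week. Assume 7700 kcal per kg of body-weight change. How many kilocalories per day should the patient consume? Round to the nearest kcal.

3452 kilocalories per day

Mifflin-St Jeor (male): BMR = 10(131.5) + 6.25(184) − 5(49) + 5 = 1315 + 1150 − 245 + 5 = 2225 kcal/day.
TEE = 2225 × 1.675 = 3726.875 kcal/day.
Required daily deficit = 0.25 × 7700 ÷ 7 = 275 kcal/day.
Target intake = 3726.875 − 275 = 3451.875 kcal/day.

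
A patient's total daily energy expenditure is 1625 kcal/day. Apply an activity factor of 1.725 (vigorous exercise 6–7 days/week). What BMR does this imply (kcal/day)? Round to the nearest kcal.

942 kcal/day

BMR = TEE ÷ activity factor = 1625 ÷ 1.725 = 942.029 kcal/day.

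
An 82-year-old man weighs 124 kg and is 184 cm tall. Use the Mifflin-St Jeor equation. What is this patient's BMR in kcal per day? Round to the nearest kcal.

1985 kcal per day

Mifflin-St Jeor (male): BMR = 10(124) + 6.25(184) − 5(82) + 5 = 1240 + 1150 − 410 + 5 = 1985 kcal/day.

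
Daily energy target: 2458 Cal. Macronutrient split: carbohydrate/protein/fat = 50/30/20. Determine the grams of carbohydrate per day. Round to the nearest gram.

Carbohydrate energy = 50% × 2458 = 1229 kcal.
At 4 kcal/g: 1229 ÷ 4 = 307.25 g.

307 g/day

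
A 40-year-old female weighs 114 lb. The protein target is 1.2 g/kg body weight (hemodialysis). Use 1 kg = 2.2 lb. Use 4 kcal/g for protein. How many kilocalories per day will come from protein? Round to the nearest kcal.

249 kcal/day

Weight in kg = 114 ÷ 2.2 = 51.8182 kg.
Protein = 1.2 g/kg × 51.8182 kg = 62.1818 g/day.
Protein energy = 62.1818 g × 4 kcal/g = 248.7273 kcal/day.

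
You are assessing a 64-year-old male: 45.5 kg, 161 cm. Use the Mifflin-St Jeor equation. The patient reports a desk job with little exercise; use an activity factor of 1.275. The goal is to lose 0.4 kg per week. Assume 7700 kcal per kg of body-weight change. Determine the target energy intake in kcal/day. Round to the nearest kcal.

Mifflin-St Jeor (male): BMR = 10(45.5) + 6.25(161) − 5(64) + 5 = 455 + 1006.25 − 320 + 5 = 1146.25 kcal/day.
TEE = 1146.25 × 1.275 = 1461.4688 kcal/day.
Required daily deficit = 0.4 × 7700 ÷ 7 = 440 kcal/day.
Target intake = 1461.4688 − 440 = 1021.4688 kcal/day.

1021 kcal/day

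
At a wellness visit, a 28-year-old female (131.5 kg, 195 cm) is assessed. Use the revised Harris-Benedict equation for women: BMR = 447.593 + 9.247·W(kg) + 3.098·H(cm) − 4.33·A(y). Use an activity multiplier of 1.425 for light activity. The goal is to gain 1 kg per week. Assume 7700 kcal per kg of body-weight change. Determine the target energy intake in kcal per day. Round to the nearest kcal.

4159 kcal per day

Harris-Benedict: BMR = 447.593 + 9.247(131.5) + 3.098(195) − 4.33(28) = 2146.4435 kcal/day.
TEE = 2146.4435 × 1.425 = 3058.682 kcal/day.
Required daily surplus = 1 × 7700 ÷ 7 = 1100 kcal/day.
Target intake = 3058.682 + 1100 = 4158.682 kcal/day.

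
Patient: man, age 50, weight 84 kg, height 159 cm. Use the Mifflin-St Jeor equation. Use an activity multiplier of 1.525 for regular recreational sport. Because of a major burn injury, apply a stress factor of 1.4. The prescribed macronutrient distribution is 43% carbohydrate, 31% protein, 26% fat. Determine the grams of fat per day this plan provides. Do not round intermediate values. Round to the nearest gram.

Mifflin-St Jeor (male): BMR = 10(84) + 6.25(159) − 5(50) + 5 = 840 + 993.75 − 250 + 5 = 1588.75 kcal/day.
TEE = 1588.75 × 1.525 = 2422.8438 kcal/day.
With stress factor 1.4: 2422.8438 × 1.4 = 3391.9813 kcal/day.
Fat energy = 26% × 3391.9813 = 881.9151 kcal.
Fat = 881.9151 ÷ 9 kcal/g = 97.9906 g.

98 g/day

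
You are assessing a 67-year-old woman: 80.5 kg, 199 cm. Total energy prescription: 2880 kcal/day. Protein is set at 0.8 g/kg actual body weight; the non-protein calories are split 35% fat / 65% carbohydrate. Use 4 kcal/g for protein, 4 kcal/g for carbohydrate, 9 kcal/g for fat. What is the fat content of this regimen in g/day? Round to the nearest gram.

Protein = 0.8 × 80.5 = 64.4 g → 64.4 × 4 = 257.6 kcal.
Non-protein calories = 2880 − 257.6 = 2622.4 kcal.
Fat: 35% × 2622.4 = 917.84 kcal; carbohydrate: 1704.56 kcal.
Fat: 917.84 kcal ÷ 9 kcal/g = 101.9822 g.

102 g/day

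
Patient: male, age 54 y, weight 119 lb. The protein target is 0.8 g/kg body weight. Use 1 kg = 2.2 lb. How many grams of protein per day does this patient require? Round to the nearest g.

Weight in kg = 119 ÷ 2.2 = 54.0909 kg.
Protein = 0.8 g/kg × 54.0909 kg = 43.2727 g/day.

43 g/day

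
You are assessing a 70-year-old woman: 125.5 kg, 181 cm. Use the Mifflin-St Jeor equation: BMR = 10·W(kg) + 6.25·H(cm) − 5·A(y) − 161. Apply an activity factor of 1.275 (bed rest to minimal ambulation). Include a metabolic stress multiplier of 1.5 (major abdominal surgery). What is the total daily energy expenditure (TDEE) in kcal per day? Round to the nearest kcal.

Mifflin-St Jeor (female): BMR = 10(125.5) + 6.25(181) − 5(70) − 161 = 1255 + 1131.25 − 350 − 161 = 1875.25 kcal/day.
TEE = BMR × activity factor = 1875.25 × 1.275 = 2390.9438 kcal/day.
Apply stress factor: 2390.9438 × 1.5 = 3586.4156 kcal/day.

3586 kcal per day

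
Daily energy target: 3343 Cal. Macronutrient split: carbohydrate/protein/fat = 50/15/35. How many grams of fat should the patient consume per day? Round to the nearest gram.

Fat energy = 35% × 3343 = 1170.05 kcal.
At 9 kcal/g: 1170.05 ÷ 9 = 130.0056 g.

130 g/day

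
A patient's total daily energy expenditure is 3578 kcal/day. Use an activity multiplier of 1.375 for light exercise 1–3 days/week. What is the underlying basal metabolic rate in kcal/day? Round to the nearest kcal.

2602 kcal/day

BMR = TEE ÷ activity factor = 3578 ÷ 1.375 = 2602.1818 kcal/day.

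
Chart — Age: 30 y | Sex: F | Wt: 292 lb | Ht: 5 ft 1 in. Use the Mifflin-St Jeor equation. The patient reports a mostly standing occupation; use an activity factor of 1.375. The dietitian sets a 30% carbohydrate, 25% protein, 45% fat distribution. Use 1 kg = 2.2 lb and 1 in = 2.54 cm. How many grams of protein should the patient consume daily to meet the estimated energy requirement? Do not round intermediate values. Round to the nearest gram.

171 g/day

Convert to metric: weight = 292 ÷ 2.2 = 132.7273 kg; height = (5×12 + 1) × 2.54 = 61 × 2.54 = 154.94 cm.
Mifflin-St Jeor (female): BMR = 10(132.7273) + 6.25(154.94) − 5(30) − 161 = 1327.2727 + 968.375 − 150 − 161 = 1984.6477 kcal/day.
TEE = 1984.6477 × 1.375 = 2728.8906 kcal/day.
Protein energy = 25% × 2728.8906 = 682.2227 kcal.
Protein = 682.2227 ÷ 4 kcal/g = 170.5557 g.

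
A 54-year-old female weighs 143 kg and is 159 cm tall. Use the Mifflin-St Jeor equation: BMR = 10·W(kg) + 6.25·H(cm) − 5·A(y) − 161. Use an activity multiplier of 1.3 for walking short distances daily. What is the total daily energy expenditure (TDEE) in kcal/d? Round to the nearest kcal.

2591 kcal/d

Mifflin-St Jeor (female): BMR = 10(143) + 6.25(159) − 5(54) − 161 = 1430 + 993.75 − 270 − 161 = 1992.75 kcal/day.
TEE = BMR × activity factor = 1992.75 × 1.3 = 2590.575 kcal/day.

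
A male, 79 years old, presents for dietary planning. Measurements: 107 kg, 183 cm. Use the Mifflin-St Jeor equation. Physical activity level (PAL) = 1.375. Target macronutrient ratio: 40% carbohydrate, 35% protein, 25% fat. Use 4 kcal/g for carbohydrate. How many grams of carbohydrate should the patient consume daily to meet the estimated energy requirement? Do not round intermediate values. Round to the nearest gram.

251 g/day

Mifflin-St Jeor (male): BMR = 10(107) + 6.25(183) − 5(79) + 5 = 1070 + 1143.75 − 395 + 5 = 1823.75 kcal/day.
TEE = 1823.75 × 1.375 = 2507.6563 kcal/day.
Carbohydrate energy = 40% × 2507.6563 = 1003.0625 kcal.
Carbohydrate = 1003.0625 ÷ 4 kcal/g = 250.7656 g.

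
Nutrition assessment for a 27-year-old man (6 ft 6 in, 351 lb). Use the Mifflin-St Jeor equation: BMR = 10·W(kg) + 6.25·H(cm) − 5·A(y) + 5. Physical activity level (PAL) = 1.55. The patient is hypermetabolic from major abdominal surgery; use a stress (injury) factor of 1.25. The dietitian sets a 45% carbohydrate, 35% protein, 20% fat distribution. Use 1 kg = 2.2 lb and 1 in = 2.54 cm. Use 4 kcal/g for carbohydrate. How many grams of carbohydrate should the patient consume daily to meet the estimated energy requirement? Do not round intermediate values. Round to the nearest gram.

589 g/day

Convert to metric: weight = 351 ÷ 2.2 = 159.5455 kg; height = (6×12 + 6) × 2.54 = 78 × 2.54 = 198.12 cm.
Mifflin-St Jeor (male): BMR = 10(159.5455) + 6.25(198.12) − 5(27) + 5 = 1595.4545 + 1238.25 − 135 + 5 = 2703.7045 kcal/day.
TEE = 2703.7045 × 1.55 = 4190.742 kcal/day.
With stress factor 1.25: 4190.742 × 1.25 = 5238.4276 kcal/day.
Carbohydrate energy = 45% × 5238.4276 = 2357.2924 kcal.
Carbohydrate = 2357.2924 ÷ 4 kcal/g = 589.3231 g.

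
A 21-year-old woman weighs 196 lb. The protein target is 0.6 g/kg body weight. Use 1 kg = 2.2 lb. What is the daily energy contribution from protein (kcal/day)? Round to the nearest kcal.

214 kcal/day

Weight in kg = 196 ÷ 2.2 = 89.0909 kg.
Protein = 0.6 g/kg × 89.0909 kg = 53.4545 g/day.
Protein energy = 53.4545 g × 4 kcal/g = 213.8182 kcal/day.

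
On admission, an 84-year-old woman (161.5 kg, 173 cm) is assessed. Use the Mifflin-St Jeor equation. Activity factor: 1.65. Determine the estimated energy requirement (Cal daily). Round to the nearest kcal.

Mifflin-St Jeor (female): BMR = 10(161.5) + 6.25(173) − 5(84) − 161 = 1615 + 1081.25 − 420 − 161 = 2115.25 kcal/day.
TEE = BMR × activity factor = 2115.25 × 1.65 = 3490.1625 kcal/day.

3490 Cal daily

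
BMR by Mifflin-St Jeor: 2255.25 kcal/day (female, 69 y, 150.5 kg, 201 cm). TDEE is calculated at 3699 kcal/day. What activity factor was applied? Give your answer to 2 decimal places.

1.64

Activity factor = TEE ÷ BMR = 3699 ÷ 2255.25 = 1.64.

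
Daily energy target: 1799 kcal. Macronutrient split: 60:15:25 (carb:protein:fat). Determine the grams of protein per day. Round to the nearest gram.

Protein energy = 15% × 1799 = 269.85 kcal.
At 4 kcal/g: 269.85 ÷ 4 = 67.4625 g.

67 g/day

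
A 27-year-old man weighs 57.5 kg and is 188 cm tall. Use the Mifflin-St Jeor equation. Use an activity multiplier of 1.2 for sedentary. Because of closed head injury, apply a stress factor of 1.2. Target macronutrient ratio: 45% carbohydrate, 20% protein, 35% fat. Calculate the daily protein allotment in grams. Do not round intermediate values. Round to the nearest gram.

Mifflin-St Jeor (male): BMR = 10(57.5) + 6.25(188) − 5(27) + 5 = 575 + 1175 − 135 + 5 = 1620 kcal/day.
TEE = 1620 × 1.2 = 1944 kcal/day.
With stress factor 1.2: 1944 × 1.2 = 2332.8 kcal/day.
Protein energy = 20% × 2332.8 = 466.56 kcal.
Protein = 466.56 ÷ 4 kcal/g = 116.64 g.

117 g/day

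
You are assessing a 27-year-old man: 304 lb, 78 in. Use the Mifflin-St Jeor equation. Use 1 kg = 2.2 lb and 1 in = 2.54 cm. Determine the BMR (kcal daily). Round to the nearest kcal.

2490 kcal daily

Convert to metric: weight = 304 ÷ 2.2 = 138.1818 kg; height = 78 × 2.54 = 198.12 cm.
Mifflin-St Jeor (male): BMR = 10(138.1818) + 6.25(198.12) − 5(27) + 5 = 1381.8182 + 1238.25 − 135 + 5 = 2490.0682 kcal/day.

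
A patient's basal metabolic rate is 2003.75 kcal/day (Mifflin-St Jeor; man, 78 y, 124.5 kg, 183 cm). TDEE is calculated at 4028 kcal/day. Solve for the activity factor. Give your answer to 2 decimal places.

2.01

Activity factor = TEE ÷ BMR = 4028 ÷ 2003.75 = 2.01.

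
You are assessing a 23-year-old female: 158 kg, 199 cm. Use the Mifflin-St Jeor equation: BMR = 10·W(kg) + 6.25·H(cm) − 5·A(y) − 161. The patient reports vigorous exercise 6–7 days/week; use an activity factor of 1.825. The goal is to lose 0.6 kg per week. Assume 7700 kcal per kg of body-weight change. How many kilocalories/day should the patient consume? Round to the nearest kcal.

3990 kilocalories/day

Mifflin-St Jeor (female): BMR = 10(158) + 6.25(199) − 5(23) − 161 = 1580 + 1243.75 − 115 − 161 = 2547.75 kcal/day.
TEE = 2547.75 × 1.825 = 4649.6438 kcal/day.
Required daily deficit = 0.6 × 7700 ÷ 7 = 660 kcal/day.
Target intake = 4649.6438 − 660 = 3989.6438 kcal/day.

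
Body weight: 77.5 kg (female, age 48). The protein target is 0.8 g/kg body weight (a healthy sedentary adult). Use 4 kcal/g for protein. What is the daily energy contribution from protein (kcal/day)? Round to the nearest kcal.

Protein = 0.8 g/kg × 77.5 kg = 62 g/day.
Protein energy = 62 g × 4 kcal/g = 248 kcal/day.

248 kcal/day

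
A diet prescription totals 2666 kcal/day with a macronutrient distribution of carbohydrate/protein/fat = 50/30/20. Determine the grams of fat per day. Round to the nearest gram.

59 g/day

Fat energy = 20% × 2666 = 533.2 kcal.
At 9 kcal/g: 533.2 ÷ 9 = 59.2444 g.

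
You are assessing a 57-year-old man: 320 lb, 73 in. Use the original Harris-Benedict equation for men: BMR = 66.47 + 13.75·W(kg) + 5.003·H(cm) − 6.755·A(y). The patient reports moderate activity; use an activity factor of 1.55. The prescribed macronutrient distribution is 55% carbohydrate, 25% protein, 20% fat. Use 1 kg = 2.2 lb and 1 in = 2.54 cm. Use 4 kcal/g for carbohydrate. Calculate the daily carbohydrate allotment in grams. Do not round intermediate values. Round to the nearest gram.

556 g/day

Convert to metric: weight = 320 ÷ 2.2 = 145.4545 kg; height = 73 × 2.54 = 185.42 cm.
Harris-Benedict: BMR = 66.47 + 13.75(145.4545) + 5.003(185.42) − 6.755(57) = 2609.0913 kcal/day.
TEE = 2609.0913 × 1.55 = 4044.0915 kcal/day.
Carbohydrate energy = 55% × 4044.0915 = 2224.2503 kcal.
Carbohydrate = 2224.2503 ÷ 4 kcal/g = 556.0626 g.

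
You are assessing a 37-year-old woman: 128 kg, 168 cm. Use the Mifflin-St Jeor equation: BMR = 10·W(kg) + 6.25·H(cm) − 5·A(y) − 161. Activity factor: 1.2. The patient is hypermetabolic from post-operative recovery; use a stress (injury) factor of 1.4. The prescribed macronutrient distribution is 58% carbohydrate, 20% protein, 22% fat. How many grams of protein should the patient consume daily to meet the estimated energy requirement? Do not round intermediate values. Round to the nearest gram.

Mifflin-St Jeor (female): BMR = 10(128) + 6.25(168) − 5(37) − 161 = 1280 + 1050 − 185 − 161 = 1984 kcal/day.
TEE = 1984 × 1.2 = 2380.8 kcal/day.
With stress factor 1.4: 2380.8 × 1.4 = 3333.12 kcal/day.
Protein energy = 20% × 3333.12 = 666.624 kcal.
Protein = 666.624 ÷ 4 kcal/g = 166.656 g.

167 g/day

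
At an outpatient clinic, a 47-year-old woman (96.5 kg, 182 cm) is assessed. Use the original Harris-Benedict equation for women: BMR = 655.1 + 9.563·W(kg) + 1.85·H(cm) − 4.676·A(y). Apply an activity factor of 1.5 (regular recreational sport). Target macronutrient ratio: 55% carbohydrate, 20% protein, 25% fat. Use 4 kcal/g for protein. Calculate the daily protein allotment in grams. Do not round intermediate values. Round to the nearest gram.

127 g/day

Harris-Benedict: BMR = 655.1 + 9.563(96.5) + 1.85(182) − 4.676(47) = 1694.8575 kcal/day.
TEE = 1694.8575 × 1.5 = 2542.2863 kcal/day.
Protein energy = 20% × 2542.2863 = 508.4573 kcal.
Protein = 508.4573 ÷ 4 kcal/g = 127.1143 g.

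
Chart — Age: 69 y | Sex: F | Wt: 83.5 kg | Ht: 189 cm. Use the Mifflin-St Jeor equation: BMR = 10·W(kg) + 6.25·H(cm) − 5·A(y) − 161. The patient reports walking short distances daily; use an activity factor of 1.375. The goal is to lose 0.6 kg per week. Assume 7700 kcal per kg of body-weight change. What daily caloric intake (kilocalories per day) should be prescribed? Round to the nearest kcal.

Mifflin-St Jeor (female): BMR = 10(83.5) + 6.25(189) − 5(69) − 161 = 835 + 1181.25 − 345 − 161 = 1510.25 kcal/day.
TEE = 1510.25 × 1.375 = 2076.5938 kcal/day.
Required daily deficit = 0.6 × 7700 ÷ 7 = 660 kcal/day.
Target intake = 2076.5938 − 660 = 1416.5938 kcal/day.

1417 kilocalories per day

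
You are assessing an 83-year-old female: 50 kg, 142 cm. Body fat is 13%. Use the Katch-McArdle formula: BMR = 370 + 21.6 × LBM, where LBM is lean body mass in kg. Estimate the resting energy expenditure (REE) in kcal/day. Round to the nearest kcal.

LBM = 50 × (1 − 0.13) = 43.5 kg. Katch-McArdle: BMR = 370 + 21.6 × 43.5 = 1309.6 kcal/day.

1310 kcal/day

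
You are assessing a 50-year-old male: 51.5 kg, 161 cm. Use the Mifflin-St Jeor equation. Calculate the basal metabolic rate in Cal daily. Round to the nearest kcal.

Mifflin-St Jeor (male): BMR = 10(51.5) + 6.25(161) − 5(50) + 5 = 515 + 1006.25 − 250 + 5 = 1276.25 kcal/day.

1276 Cal daily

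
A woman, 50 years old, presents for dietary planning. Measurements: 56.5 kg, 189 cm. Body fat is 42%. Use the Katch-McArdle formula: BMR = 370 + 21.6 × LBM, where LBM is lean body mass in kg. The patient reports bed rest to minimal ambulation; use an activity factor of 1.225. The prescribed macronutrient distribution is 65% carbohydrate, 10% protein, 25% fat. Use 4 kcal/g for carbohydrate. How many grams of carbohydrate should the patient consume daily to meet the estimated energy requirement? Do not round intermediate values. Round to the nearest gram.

215 g/day

LBM = 56.5 × (1 − 0.42) = 32.77 kg. Katch-McArdle: BMR = 370 + 21.6 × 32.77 = 1077.832 kcal/day.
TEE = 1077.832 × 1.225 = 1320.3442 kcal/day.
Carbohydrate energy = 65% × 1320.3442 = 858.2237 kcal.
Carbohydrate = 858.2237 ÷ 4 kcal/g = 214.5559 g.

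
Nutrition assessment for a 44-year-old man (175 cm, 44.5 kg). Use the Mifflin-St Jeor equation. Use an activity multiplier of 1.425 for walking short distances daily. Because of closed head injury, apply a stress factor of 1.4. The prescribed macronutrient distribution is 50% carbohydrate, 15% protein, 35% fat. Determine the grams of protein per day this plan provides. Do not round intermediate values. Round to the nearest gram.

Mifflin-St Jeor (male): BMR = 10(44.5) + 6.25(175) − 5(44) + 5 = 445 + 1093.75 − 220 + 5 = 1323.75 kcal/day.
TEE = 1323.75 × 1.425 = 1886.3438 kcal/day.
With stress factor 1.4: 1886.3438 × 1.4 = 2640.8813 kcal/day.
Protein energy = 15% × 2640.8813 = 396.1322 kcal.
Protein = 396.1322 ÷ 4 kcal/g = 99.033 g.

99 g/day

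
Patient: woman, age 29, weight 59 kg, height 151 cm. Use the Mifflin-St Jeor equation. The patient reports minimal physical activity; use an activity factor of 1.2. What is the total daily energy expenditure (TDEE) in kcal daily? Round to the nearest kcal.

1473 kcal daily

Mifflin-St Jeor (female): BMR = 10(59) + 6.25(151) − 5(29) − 161 = 590 + 943.75 − 145 − 161 = 1227.75 kcal/day.
TEE = BMR × activity factor = 1227.75 × 1.2 = 1473.3 kcal/day.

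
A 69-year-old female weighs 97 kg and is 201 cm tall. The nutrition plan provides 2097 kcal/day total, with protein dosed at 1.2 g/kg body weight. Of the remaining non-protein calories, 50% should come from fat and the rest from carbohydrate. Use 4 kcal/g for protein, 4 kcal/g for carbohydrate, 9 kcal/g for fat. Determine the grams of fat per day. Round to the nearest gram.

91 g/day

Protein = 1.2 × 97 = 116.4 g → 116.4 × 4 = 465.6 kcal.
Non-protein calories = 2097 − 465.6 = 1631.4 kcal.
Fat: 50% × 1631.4 = 815.7 kcal; carbohydrate: 815.7 kcal.
Fat: 815.7 kcal ÷ 9 kcal/g = 90.6333 g.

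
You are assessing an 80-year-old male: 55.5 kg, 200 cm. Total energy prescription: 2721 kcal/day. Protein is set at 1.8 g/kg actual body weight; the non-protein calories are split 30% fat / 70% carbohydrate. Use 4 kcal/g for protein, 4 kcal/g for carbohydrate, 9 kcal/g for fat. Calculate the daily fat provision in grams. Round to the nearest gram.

Protein = 1.8 × 55.5 = 99.9 g → 99.9 × 4 = 399.6 kcal.
Non-protein calories = 2721 − 399.6 = 2321.4 kcal.
Fat: 30% × 2321.4 = 696.42 kcal; carbohydrate: 1624.98 kcal.
Fat: 696.42 kcal ÷ 9 kcal/g = 77.38 g.

77 g/day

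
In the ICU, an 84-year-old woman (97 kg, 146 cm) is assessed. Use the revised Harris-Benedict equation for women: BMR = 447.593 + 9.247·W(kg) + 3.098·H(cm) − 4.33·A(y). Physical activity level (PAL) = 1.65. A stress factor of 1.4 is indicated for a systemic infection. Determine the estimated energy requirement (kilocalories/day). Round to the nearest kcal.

3311 kilocalories/day

Harris-Benedict: BMR = 447.593 + 9.247(97) + 3.098(146) − 4.33(84) = 1433.14 kcal/day.
TEE = BMR × activity factor = 1433.14 × 1.65 = 2364.681 kcal/day.
Apply stress factor: 2364.681 × 1.4 = 3310.5534 kcal/day.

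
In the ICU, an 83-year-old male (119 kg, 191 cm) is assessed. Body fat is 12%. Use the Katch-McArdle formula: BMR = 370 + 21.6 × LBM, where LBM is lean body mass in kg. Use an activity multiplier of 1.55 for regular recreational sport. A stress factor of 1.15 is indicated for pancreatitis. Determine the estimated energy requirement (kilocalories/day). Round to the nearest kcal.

4691 kilocalories/day

LBM = 119 × (1 − 0.12) = 104.72 kg. Katch-McArdle: BMR = 370 + 21.6 × 104.72 = 2631.952 kcal/day.
TEE = BMR × activity factor = 2631.952 × 1.55 = 4079.5256 kcal/day.
Apply stress factor: 4079.5256 × 1.15 = 4691.4544 kcal/day.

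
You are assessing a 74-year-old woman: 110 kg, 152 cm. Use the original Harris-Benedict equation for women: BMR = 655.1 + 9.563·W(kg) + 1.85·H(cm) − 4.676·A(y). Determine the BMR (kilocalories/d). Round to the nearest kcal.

Harris-Benedict: BMR = 655.1 + 9.563(110) + 1.85(152) − 4.676(74) = 1642.206 kcal/day.

1642 kilocalories/d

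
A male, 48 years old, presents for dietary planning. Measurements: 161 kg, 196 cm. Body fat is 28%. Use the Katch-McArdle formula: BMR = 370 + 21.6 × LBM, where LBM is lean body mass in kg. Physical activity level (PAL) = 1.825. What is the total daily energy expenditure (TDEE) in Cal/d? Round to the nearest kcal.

LBM = 161 × (1 − 0.28) = 115.92 kg. Katch-McArdle: BMR = 370 + 21.6 × 115.92 = 2873.872 kcal/day.
TEE = BMR × activity factor = 2873.872 × 1.825 = 5244.8164 kcal/day.

5245 Cal/d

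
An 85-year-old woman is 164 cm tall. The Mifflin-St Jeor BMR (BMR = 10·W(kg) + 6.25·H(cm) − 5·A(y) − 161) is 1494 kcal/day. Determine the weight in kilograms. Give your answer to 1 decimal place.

105.5 kg

1494 = 10·W + 6.25(164) − 5(85) − 161
10·W = 1494 − 439 = 1055, so W = 105.5 kg.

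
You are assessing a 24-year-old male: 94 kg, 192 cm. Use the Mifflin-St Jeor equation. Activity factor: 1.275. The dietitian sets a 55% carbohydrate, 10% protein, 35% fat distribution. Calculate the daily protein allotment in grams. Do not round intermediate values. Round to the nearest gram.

Mifflin-St Jeor (male): BMR = 10(94) + 6.25(192) − 5(24) + 5 = 940 + 1200 − 120 + 5 = 2025 kcal/day.
TEE = 2025 × 1.275 = 2581.875 kcal/day.
Protein energy = 10% × 2581.875 = 258.1875 kcal.
Protein = 258.1875 ÷ 4 kcal/g = 64.5469 g.

65 g/day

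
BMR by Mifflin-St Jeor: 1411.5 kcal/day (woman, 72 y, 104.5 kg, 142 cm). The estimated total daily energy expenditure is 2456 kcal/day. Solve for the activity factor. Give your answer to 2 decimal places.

1.74

Activity factor = TEE ÷ BMR = 2456 ÷ 1411.5 = 1.74.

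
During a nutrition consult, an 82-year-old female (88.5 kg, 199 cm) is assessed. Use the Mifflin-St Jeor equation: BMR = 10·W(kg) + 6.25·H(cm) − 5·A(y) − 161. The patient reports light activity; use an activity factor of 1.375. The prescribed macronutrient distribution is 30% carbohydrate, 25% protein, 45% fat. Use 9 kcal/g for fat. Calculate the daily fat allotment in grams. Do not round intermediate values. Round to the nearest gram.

Mifflin-St Jeor (female): BMR = 10(88.5) + 6.25(199) − 5(82) − 161 = 885 + 1243.75 − 410 − 161 = 1557.75 kcal/day.
TEE = 1557.75 × 1.375 = 2141.9063 kcal/day.
Fat energy = 45% × 2141.9063 = 963.8578 kcal.
Fat = 963.8578 ÷ 9 kcal/g = 107.0953 g.

107 g/day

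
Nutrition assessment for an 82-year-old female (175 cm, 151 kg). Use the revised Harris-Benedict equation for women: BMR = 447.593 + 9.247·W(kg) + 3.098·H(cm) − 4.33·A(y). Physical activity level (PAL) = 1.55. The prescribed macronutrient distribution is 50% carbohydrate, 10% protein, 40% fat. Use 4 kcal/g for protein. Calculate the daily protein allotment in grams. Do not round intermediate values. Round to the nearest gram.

Harris-Benedict: BMR = 447.593 + 9.247(151) + 3.098(175) − 4.33(82) = 2030.98 kcal/day.
TEE = 2030.98 × 1.55 = 3148.019 kcal/day.
Protein energy = 10% × 3148.019 = 314.8019 kcal.
Protein = 314.8019 ÷ 4 kcal/g = 78.7005 g.

79 g/day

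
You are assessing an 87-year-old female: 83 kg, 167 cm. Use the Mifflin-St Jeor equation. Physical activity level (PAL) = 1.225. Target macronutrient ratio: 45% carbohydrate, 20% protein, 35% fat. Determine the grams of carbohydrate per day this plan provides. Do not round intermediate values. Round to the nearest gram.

Mifflin-St Jeor (female): BMR = 10(83) + 6.25(167) − 5(87) − 161 = 830 + 1043.75 − 435 − 161 = 1277.75 kcal/day.
TEE = 1277.75 × 1.225 = 1565.2438 kcal/day.
Carbohydrate energy = 45% × 1565.2438 = 704.3597 kcal.
Carbohydrate = 704.3597 ÷ 4 kcal/g = 176.0899 g.

176 g/day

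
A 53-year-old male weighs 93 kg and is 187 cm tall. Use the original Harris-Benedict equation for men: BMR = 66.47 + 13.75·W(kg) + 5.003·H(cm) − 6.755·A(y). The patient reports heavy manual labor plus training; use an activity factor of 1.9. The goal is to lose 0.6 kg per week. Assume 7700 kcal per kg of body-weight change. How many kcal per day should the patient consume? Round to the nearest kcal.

Harris-Benedict: BMR = 66.47 + 13.75(93) + 5.003(187) − 6.755(53) = 1922.766 kcal/day.
TEE = 1922.766 × 1.9 = 3653.2554 kcal/day.
Required daily deficit = 0.6 × 7700 ÷ 7 = 660 kcal/day.
Target intake = 3653.2554 − 660 = 2993.2554 kcal/day.

2993 kcal per day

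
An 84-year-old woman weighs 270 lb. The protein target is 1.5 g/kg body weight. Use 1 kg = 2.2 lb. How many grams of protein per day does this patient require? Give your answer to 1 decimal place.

Weight in kg = 270 ÷ 2.2 = 122.7273 kg.
Protein = 1.5 g/kg × 122.7273 kg = 184.0909 g/day.

184.1 g/day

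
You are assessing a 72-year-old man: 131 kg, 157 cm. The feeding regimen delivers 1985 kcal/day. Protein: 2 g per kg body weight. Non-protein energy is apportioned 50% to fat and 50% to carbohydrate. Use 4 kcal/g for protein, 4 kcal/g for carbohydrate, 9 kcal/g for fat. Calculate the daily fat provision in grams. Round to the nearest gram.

52 g/day

Protein = 2 × 131 = 262 g → 262 × 4 = 1048 kcal.
Non-protein calories = 1985 − 1048 = 937 kcal.
Fat: 50% × 937 = 468.5 kcal; carbohydrate: 468.5 kcal.
Fat: 468.5 kcal ÷ 9 kcal/g = 52.0556 g.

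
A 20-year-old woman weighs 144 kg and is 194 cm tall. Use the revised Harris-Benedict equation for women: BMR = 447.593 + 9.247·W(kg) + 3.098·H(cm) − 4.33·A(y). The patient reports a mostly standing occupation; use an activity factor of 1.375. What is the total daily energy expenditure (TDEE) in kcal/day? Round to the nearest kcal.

Harris-Benedict: BMR = 447.593 + 9.247(144) + 3.098(194) − 4.33(20) = 2293.573 kcal/day.
TEE = BMR × activity factor = 2293.573 × 1.375 = 3153.6629 kcal/day.

3154 kcal/day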